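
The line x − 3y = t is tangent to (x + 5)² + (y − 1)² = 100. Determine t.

For a tangent, require d(centre, line) = r = 10.
|1·(−5) − 3·1 − t| / √10 = 10
|t − (−8)| = 10√10.

t = −8 ± 10√10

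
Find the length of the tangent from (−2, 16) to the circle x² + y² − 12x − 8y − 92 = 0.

8

With centre O = (6, 4), |OP|² = 208 and r² = 144.
By the tangent–radius right angle, tangent length = √(|PO|² − r²) = √64 = 8.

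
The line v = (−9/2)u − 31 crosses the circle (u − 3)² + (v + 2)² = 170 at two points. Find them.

From the line, v = (−62 − 9u)/2. Substituting:
85u² + 1020u + 2720 = 0  ⟹  u² + 12u + 32 = 0
u = −4 or u = −8, giving (−4, −13) and (−8, 5).

(−8, 5) and (−4, −13)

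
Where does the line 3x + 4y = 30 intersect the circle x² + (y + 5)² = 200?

Express y = (30 − 3x)/4 and substitute into the circle:
25x² − 300x − 700 = 0  ⟹  x² − 12x − 28 = 0
x = 14 or x = −2, giving (14, −3) and (−2, 9).

(−2, 9) and (14, −3)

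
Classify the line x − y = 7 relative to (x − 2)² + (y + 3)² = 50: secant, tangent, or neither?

secant

Substituting the line into the circle gives 2x² − 12x − 30 = 0.
Δ = 144 − (−240) = 384.
Two real roots: the line is a secant.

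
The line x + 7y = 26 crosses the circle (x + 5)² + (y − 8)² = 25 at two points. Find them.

From the line, y = (26 − x)/7. Substituting:
50x² + 550x + 900 = 0  ⟹  x² + 11x + 18 = 0
x = −2 or x = −9, giving (−2, 4) and (−9, 5).

(−9, 5) and (−2, 4)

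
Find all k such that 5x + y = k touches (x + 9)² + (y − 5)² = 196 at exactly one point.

The line touches the circle iff its distance from (−9, 5) is 14:
|5·(−9) + 1·5 − k| / √26 = 14
|k − (−40)| = 14√26.

k = −40 ± 14√26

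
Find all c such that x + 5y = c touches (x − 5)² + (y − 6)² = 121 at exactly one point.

The line touches the circle iff its distance from (5, 6) is 11:
|1·5 + 5·6 − c| / √26 = 11
|c − (35)| = 11√26.

c = 35 ± 11√26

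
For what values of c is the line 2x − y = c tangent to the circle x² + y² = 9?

c = ±3√5

For a tangent, require d(centre, line) = r = 3.
|2·0 − 1·0 − c| / √5 = 3
|c| = 3√5.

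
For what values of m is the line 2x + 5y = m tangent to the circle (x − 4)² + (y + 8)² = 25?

The line touches the circle iff its distance from (4, −8) is 5:
|2·4 + 5·(−8) − m| / √29 = 5
|m − (−32)| = 5√29.

m = −32 ± 5√29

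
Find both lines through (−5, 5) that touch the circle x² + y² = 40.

x − 3y = −20 and 3x − y = −20

Write the tangent as mx − y + (5 − m·(−5)) = 0 and set its distance from the centre to 2√10:
(5m − (−5))² = 40(m² + 1)
3m² − 10m + 3 = 0, so m = 1/3 or m = 3.
Through (−5, 5) these give x − 3y = −20 and 3x − y = −20.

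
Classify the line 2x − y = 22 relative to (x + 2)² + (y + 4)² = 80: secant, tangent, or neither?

Substituting the line into the circle gives 5x² − 68x + 248 = 0.
Discriminant = (−68)² − 4·5·(248) = −336 < 0.
No real roots: the line does not meet the circle.

neither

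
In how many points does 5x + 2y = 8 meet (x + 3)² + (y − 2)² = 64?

2

Centre (−3, 2), r² = 64. Distance² from centre to line = (−19)²/29 = 361/29.
Since d² < r², the line cuts the circle twice.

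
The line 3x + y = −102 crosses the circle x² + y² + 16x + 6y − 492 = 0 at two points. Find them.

Express y = −3x − 102 and substitute into the circle:
10x² + 610x + 9300 = 0  ⟹  x² + 61x + 930 = 0
x = −30 or x = −31, giving (−30, −12) and (−31, −9).

(−31, −9) and (−30, −12)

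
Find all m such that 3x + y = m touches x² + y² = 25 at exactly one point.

m = ±5√10

For a tangent, require d(centre, line) = r = 5.
|3·0 + 1·0 − m| / √10 = 5
|m| = 5√10.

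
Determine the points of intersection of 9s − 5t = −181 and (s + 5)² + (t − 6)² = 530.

(−24, −7) and (−4, 29)

From the line, t = (181 + 9s)/5. Substituting:
106s² + 2968s + 10176 = 0  ⟹  s² + 28s + 96 = 0
s = −4 or s = −24, giving (−4, 29) and (−24, −7).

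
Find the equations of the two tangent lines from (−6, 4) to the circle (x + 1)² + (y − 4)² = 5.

Write the tangent as mx − y + (4 − m·(−6)) = 0 and set its distance from the centre to √5:
[m·(5) − (0)]² = 5(m² + 1)
4m² − 1 = 0, so m = 1/2 or m = −1/2.
With m = 1/2: x − 2y = −14. With m = −1/2: x + 2y = 2.

x − 2y = −14 and x + 2y = 2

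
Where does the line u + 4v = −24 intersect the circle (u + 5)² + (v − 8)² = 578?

Substitute v = (−24 − u)/4:
17u² + 272u − 5712 = 0  ⟹  u² + 16u − 336 = 0
u = 12 or u = −28, giving (12, −9) and (−28, 1).

(−28, 1) and (12, −9)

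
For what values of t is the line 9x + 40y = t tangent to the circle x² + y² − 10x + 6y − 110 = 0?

For a tangent, require d(centre, line) = r = 12.
|9·5 + 40·(−3) − t| / √1681 = 12
|t − (−75)| = 12·41, so t = 417 or t = −567.

t = −567 or t = 417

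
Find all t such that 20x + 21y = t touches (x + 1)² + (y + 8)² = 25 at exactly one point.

t = −333 or t = −43

For a tangent, require d(centre, line) = r = 5.
|20·(−1) + 21·(−8) − t| / √841 = 5
|t − (−188)| = 5·29, so t = −43 or t = −333.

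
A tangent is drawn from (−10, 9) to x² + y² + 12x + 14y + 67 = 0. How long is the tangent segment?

√254

The centre is (−6, −7) and r = 3√2. The square of the distance from P to the centre is 16 + 256 = 272.
The tangent meets the radius at right angles, so tangent² = |PO|² − r² = 272 − 18 = 254.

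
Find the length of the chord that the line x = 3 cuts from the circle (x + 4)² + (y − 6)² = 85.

The line gives x = 3. Substituting into the circle:
y² − 12y = 0
y = 12 or y = 0, giving (3, 12) and (3, 0).
|(3, 12) − (3, 0)| = √((0)² + (12)²) = 12.

12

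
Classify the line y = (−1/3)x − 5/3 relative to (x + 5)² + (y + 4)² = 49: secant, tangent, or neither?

Centre (−5, −4), r² = 49. Distance² from centre to line = (−12)²/10 = 72/5.
Since d² < r², the line cuts the circle twice.

secant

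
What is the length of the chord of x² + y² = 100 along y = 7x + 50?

Substitute y = 7x + 50:
50x² + 700x + 2400 = 0  ⟹  x² + 14x + 48 = 0
x = −6 or x = −8, giving (−6, 8) and (−8, −6).
|(−6, 8) − (−8, −6)| = √((2)² + (14)²) = 10√2.

10√2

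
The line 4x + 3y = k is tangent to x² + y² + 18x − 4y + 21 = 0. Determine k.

Tangency holds when the distance from the centre (−9, 2) to the line equals the radius 8:
|4·(−9) + 3·2 − k| / √25 = 8
|k − (−30)| = 8·5, so k = 10 or k = −70.

k = −70 or k = 10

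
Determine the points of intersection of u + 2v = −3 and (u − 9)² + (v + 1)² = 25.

(5, −4) and (9, −6)

From the line, v = (−3 − u)/2. Substituting:
5u² − 70u + 225 = 0  ⟹  u² − 14u + 45 = 0
u = 9 or u = 5, giving (9, −6) and (5, −4).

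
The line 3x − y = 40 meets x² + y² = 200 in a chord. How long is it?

4√10

Express y = 3x − 40 and substitute into the circle:
10x² − 240x + 1400 = 0  ⟹  x² − 24x + 140 = 0
x = 14 or x = 10, giving (14, 2) and (10, −10).
Chord length = distance between (14, 2) and (10, −10) = √160 = 4√10.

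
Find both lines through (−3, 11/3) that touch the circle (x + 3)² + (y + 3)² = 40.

Write the tangent as mx − y + (11/3 − m·(−3)) = 0 and set its distance from the centre to 2√10:
[m·(0) − (−20/3)]² = 40(m² + 1)
9m² − 1 = 0, so m = 1/3 or m = −1/3.
With m = 1/3: x − 3y = −14. With m = −1/3: x + 3y = 8.

x − 3y = −14 and x + 3y = 8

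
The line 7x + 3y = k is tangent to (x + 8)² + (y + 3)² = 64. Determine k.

k = −65 ± 8√58

The line touches the circle iff its distance from (−8, −3) is 8:
|7·(−8) + 3·(−3) − k| / √58 = 8
|k − (−65)| = 8√58.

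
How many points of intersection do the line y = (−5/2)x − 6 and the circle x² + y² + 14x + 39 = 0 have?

0

Substituting the line into the circle gives 29x² + 176x + 300 = 0.
Δ = 30976 − 34800 = −3824.
No real roots: the line does not meet the circle.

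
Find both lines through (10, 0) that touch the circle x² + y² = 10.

A line y − (0) = m(x − (10)) is tangent when its distance from (0, 0) is √10:
[m·(−10) − (0)]² = 10(m² + 1)
9m² − 1 = 0, so m = −1/3 or m = 1/3.
With m = −1/3: x + 3y = 10. With m = 1/3: x − 3y = 10.

x + 3y = 10 and x − 3y = 10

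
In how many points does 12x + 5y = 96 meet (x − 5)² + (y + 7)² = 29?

Substituting the line into the circle gives 169x² − 3394x + 17061 = 0.
Discriminant = (−3394)² − 4·169·(17061) = −14000 < 0.
No real roots: the line does not meet the circle.

0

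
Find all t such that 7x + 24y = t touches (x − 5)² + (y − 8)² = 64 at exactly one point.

t = 27 or t = 427

For a tangent, require d(centre, line) = r = 8.
|7·5 + 24·8 − t| / √625 = 8
|t − (227)| = 8·25, so t = 427 or t = 27.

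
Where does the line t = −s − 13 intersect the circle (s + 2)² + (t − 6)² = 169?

Express t = −s − 13 and substitute into the circle:
2s² + 42s + 196 = 0  ⟹  s² + 21s + 98 = 0
s = −7 or s = −14, giving (−7, −6) and (−14, 1).

(−14, 1) and (−7, −6)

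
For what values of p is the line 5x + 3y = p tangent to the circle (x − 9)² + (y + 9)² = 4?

Tangency holds when the distance from the centre (9, −9) to the line equals the radius 2:
|5·9 + 3·(−9) − p| / √34 = 2
|p − (18)| = 2√34.

p = 18 ± 2√34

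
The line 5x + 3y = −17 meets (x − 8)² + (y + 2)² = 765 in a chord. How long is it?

Centre (8, −2), r² = 765. Perpendicular distance d from centre to line = |51| / √34 = 51/√34.
Half the chord is √(r² − d²) = √(1377/2), so the full chord is 9√34.

9√34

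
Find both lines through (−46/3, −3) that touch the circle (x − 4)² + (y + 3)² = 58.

Let a tangent through (−46/3, −3) have slope m. Its distance from (4, −3) must equal √58:
[m·(58/3) − (0)]² = 58(m² + 1)
49m² − 9 = 0, so m = 3/7 or m = −3/7.
With m = 3/7: 3x − 7y = −25. With m = −3/7: 3x + 7y = −67.

3x − 7y = −25 and 3x + 7y = −67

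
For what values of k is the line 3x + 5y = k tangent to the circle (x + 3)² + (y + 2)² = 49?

Tangency holds when the distance from the centre (−3, −2) to the line equals the radius 7:
|3·(−3) + 5·(−2) − k| / √34 = 7
|k − (−19)| = 7√34.

k = −19 ± 7√34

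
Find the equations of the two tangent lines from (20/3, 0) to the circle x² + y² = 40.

Let a tangent through (20/3, 0) have slope m. Its distance from (0, 0) must equal 2√10:
[m·(−20/3) − (0)]² = 40(m² + 1)
m² − 9 = 0, so m = −3 or m = 3.
With m = −3: 3x + y = 20. With m = 3: 3x − y = 20.

3x + y = 20 and 3x − y = 20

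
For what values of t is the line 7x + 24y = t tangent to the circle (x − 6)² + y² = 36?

For a tangent, require d(centre, line) = r = 6.
|7·6 + 24·0 − t| / √625 = 6
|t − (42)| = 6·25, so t = 192 or t = −108.

t = −108 or t = 192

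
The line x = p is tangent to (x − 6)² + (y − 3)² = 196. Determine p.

p = −8 or p = 20

The line touches the circle iff its distance from (6, 3) is 14:
|1·6 + 0·3 − p| / √1 = 14
|p − (6)| = 14, so p = 20 or p = −8.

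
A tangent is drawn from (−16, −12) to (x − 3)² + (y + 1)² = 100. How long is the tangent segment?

√382

With centre O = (3, −1), |OP|² = 482 and r² = 100.
By the tangent–radius right angle, tangent length = √(|PO|² − r²) = √382.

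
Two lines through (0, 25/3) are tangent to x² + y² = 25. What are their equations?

Let a tangent through (0, 25/3) have slope m. Its distance from (0, 0) must equal 5:
(0m − (−25/3))² = 25(m² + 1)
9m² − 16 = 0, so m = −4/3 or m = 4/3.
With m = −4/3: 4x + 3y = 25. With m = 4/3: 4x − 3y = −25.

4x + 3y = 25 and 4x − 3y = −25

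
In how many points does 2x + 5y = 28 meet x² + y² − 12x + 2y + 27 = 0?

d² = (2·6 + 5·(−1) − (28))²/29 = 441/29; r² = 10.
Since d² > r², the line lies outside the circle.

0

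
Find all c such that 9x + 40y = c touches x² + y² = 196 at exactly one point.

c = −574 or c = 574

The line touches the circle iff its distance from (0, 0) is 14:
|9·0 + 40·0 − c| / √1681 = 14
|c| = 14·41, so c = 574 or c = −574.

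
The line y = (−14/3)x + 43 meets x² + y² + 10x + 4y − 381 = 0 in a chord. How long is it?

The distance from (−5, −2) to the line is 205/√205, and r² = 410.
Chord = 2√(r² − d²) = 2·√(205) = 2√205.

2√205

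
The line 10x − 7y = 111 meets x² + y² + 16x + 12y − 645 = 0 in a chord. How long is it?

Substitute y = (−111 + 10x)/7:
149x² − 596x − 28608 = 0  ⟹  x² − 4x − 192 = 0
x = 16 or x = −12, giving (16, 7) and (−12, −33).
Chord length = distance between (16, 7) and (−12, −33) = √2384 = 4√149.

4√149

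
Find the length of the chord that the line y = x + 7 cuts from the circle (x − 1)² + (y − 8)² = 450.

30√2

The distance from (1, 8) to the line is 0/√2, and r² = 450.
Chord = 2√(r² − d²) = 2·√(450) = 30√2.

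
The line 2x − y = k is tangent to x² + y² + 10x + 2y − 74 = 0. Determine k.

Tangency holds when the distance from the centre (−5, −1) to the line equals the radius 10:
|2·(−5) − 1·(−1) − k| / √5 = 10
|k − (−9)| = 10√5.

k = −9 ± 10√5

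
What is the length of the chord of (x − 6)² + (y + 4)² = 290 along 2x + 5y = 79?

From the line, y = (79 − 2x)/5. Substituting:
29x² − 696x + 3451 = 0  ⟹  x² − 24x + 119 = 0
x = 17 or x = 7, giving (17, 9) and (7, 13).
|(17, 9) − (7, 13)| = √((10)² + (−4)²) = 2√29.

2√29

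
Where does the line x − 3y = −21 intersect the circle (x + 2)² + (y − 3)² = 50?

Substitute y = (21 + x)/3:
10x² + 60x − 270 = 0  ⟹  x² + 6x − 27 = 0
x = 3 or x = −9, giving (3, 8) and (−9, 4).

(−9, 4) and (3, 8)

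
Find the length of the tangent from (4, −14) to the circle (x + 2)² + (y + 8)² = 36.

Centre (−2, −8), r² = 36. |PO|² = (6)² + (−6)² = 72.
Power of the point: PT² = |PO|² − r² = 36, so PT = 6.

6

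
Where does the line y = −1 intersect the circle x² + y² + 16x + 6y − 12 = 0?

(−17, −1) and (1, −1)

Express y = −1 and substitute into the circle:
x² + 16x − 17 = 0
x = 1 or x = −17, giving (1, −1) and (−17, −1).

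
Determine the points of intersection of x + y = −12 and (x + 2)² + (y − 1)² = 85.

(−11, −1) and (−4, −8)

Express y = −x − 12 and substitute into the circle:
2x² + 30x + 88 = 0  ⟹  x² + 15x + 44 = 0
x = −4 or x = −11, giving (−4, −8) and (−11, −1).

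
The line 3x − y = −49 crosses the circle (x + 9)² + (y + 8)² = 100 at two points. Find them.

(−19, −8) and (−17, −2)

Express y = 3x + 49 and substitute into the circle:
10x² + 360x + 3230 = 0  ⟹  x² + 36x + 323 = 0
x = −17 or x = −19, giving (−17, −2) and (−19, −8).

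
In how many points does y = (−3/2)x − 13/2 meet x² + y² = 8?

Centre (0, 0), r² = 8. Distance² from centre to line = (13)²/13 = 13.
Since d² > r², the line lies outside the circle.

0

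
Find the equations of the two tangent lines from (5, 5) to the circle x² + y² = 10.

A line y − (5) = m(x − (5)) is tangent when its distance from (0, 0) is √10:
[m·(−5) − (−5)]² = 10(m² + 1)
3m² − 10m + 3 = 0, so m = 1/3 or m = 3.
With m = 1/3: x − 3y = −10. With m = 3: 3x − y = 10.

x − 3y = −10 and 3x − y = 10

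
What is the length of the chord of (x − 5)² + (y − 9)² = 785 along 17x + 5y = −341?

√314

The distance from (5, 9) to the line is 471/√314, and r² = 785.
Chord = 2√(r² − d²) = 2·√(157/2) = √314.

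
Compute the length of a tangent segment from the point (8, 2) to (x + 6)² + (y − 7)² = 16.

√205

The centre is (−6, 7) and r = 4. The square of the distance from P to the centre is 196 + 25 = 221.
By the tangent–radius right angle, tangent length = √(|PO|² − r²) = √205.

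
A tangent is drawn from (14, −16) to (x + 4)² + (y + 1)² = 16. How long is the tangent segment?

√533

Centre (−4, −1), r² = 16. |PO|² = (18)² + (−15)² = 549.
Power of the point: PT² = |PO|² − r² = 533, so PT = √533.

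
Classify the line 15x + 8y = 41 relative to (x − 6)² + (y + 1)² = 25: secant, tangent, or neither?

d² = (15·6 + 8·(−1) − (41))²/289 = 1681/289; r² = 25.
Since d² < r², the line cuts the circle twice.

secant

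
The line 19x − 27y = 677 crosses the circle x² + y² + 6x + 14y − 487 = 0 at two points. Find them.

(−7, −30) and (20, −11)

From the line, y = (−677 + 19x)/27. Substituting:
1090x² − 14170x − 152600 = 0  ⟹  x² − 13x − 140 = 0
x = 20 or x = −7, giving (20, −11) and (−7, −30).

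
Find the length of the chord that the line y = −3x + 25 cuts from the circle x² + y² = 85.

Substitute y = −3x + 25:
10x² − 150x + 540 = 0  ⟹  x² − 15x + 54 = 0
x = 9 or x = 6, giving (9, −2) and (6, 7).
|(9, −2) − (6, 7)| = √((3)² + (−9)²) = 3√10.

3√10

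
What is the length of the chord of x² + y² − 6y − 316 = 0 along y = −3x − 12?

Substitute y = −3x − 12:
10x² + 90x − 100 = 0  ⟹  x² + 9x − 10 = 0
x = 1 or x = −10, giving (1, −15) and (−10, 18).
Chord length = distance between (1, −15) and (−10, 18) = √1210 = 11√10.

11√10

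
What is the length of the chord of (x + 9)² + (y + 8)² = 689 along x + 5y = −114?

Centre (−9, −8), r² = 689. Perpendicular distance d from centre to line = |65| / √26 = 65/√26.
Half the chord is √(r² − d²) = √(1053/2), so the full chord is 9√26.

9√26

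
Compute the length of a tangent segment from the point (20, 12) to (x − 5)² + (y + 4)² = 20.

The centre is (5, −4) and r = 2√5. The square of the distance from P to the centre is 225 + 256 = 481.
By the tangent–radius right angle, tangent length = √(|PO|² − r²) = √461.

√461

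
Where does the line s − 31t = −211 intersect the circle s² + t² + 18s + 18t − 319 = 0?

Express t = (211 + s)/31 and substitute into the circle:
962s² + 18278s − 144300 = 0  ⟹  s² + 19s − 150 = 0
s = 6 or s = −25, giving (6, 7) and (−25, 6).

(−25, 6) and (6, 7)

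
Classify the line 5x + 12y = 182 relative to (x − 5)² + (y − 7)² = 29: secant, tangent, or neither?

Substituting the line into the circle gives 169x² − 2420x + 9028 = 0.
Δ = 5856400 − 6102928 = −246528.
No real roots: the line does not meet the circle.

neither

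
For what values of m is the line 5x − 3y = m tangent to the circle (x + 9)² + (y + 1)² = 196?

m = −42 ± 14√34

The line touches the circle iff its distance from (−9, −1) is 14:
|5·(−9) − 3·(−1) − m| / √34 = 14
|m − (−42)| = 14√34.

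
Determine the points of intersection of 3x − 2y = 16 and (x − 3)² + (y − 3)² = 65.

(2, −5) and (10, 7)

From the line, y = (−16 + 3x)/2. Substituting:
13x² − 156x + 260 = 0  ⟹  x² − 12x + 20 = 0
x = 10 or x = 2, giving (10, 7) and (2, −5).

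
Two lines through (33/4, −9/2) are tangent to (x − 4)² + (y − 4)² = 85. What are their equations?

6x − 7y = 81 and 2x − 9y = 57

A line y − (−9/2) = m(x − (33/4)) is tangent when its distance from (4, 4) is √85:
(−17/4m − (17/2))² = 85(m² + 1)
63m² − 68m + 12 = 0, so m = 6/7 or m = 2/9.
With m = 6/7: 6x − 7y = 81. With m = 2/9: 2x − 9y = 57.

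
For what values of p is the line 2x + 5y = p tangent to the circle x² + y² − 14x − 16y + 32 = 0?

p = 54 ± 9√29

Tangency holds when the distance from the centre (7, 8) to the line equals the radius 9:
|2·7 + 5·8 − p| / √29 = 9
|p − (54)| = 9√29.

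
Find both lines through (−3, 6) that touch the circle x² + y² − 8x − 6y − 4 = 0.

Let a tangent through (−3, 6) have slope m. Its distance from (4, 3) must equal √29:
(7m − (−3))² = 29(m² + 1)
10m² + 21m − 10 = 0, so m = 2/5 or m = −5/2.
Through (−3, 6) these give 2x − 5y = −36 and 5x + 2y = −3.

2x − 5y = −36 and 5x + 2y = −3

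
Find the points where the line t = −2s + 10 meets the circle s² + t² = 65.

Substitute t = −2s + 10:
5s² − 40s + 35 = 0  ⟹  s² − 8s + 7 = 0
s = 7 or s = 1, giving (7, −4) and (1, 8).

(1, 8) and (7, −4)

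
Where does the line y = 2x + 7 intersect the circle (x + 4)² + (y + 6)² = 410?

Substitute y = 2x + 7:
5x² + 60x − 225 = 0  ⟹  x² + 12x − 45 = 0
x = 3 or x = −15, giving (3, 13) and (−15, −23).

(−15, −23) and (3, 13)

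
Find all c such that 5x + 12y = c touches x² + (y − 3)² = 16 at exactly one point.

The line touches the circle iff its distance from (0, 3) is 4:
|5·0 + 12·3 − c| / √169 = 4
|c − (36)| = 4·13, so c = 88 or c = −16.

c = −16 or c = 88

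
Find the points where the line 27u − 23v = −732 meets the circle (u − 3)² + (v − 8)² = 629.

(−22, 6) and (1, 33)

From the line, v = (732 + 27u)/23. Substituting:
1258u² + 26418u − 27676 = 0  ⟹  u² + 21u − 22 = 0
u = 1 or u = −22, giving (1, 33) and (−22, 6).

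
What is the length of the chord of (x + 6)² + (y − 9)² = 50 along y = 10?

14

Centre (−6, 9), r² = 50. Perpendicular distance d from centre to line = |−1| / √1 = 1.
Chord = 2√(r² − d²) = 2·√(49) = 14.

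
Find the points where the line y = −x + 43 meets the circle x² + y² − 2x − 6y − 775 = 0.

(17, 26) and (24, 19)

From the line, y = −x + 43. Substituting:
2x² − 82x + 816 = 0  ⟹  x² − 41x + 408 = 0
x = 24 or x = 17, giving (24, 19) and (17, 26).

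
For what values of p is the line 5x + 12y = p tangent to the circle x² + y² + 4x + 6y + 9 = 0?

p = −72 or p = −20

The line touches the circle iff its distance from (−2, −3) is 2:
|5·(−2) + 12·(−3) − p| / √169 = 2
|p − (−46)| = 2·13, so p = −20 or p = −72.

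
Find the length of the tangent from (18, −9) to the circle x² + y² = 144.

3√29

The centre is (0, 0) and r = 12. The square of the distance from P to the centre is 324 + 81 = 405.
Power of the point: PT² = |PO|² − r² = 261, so PT = 3√29.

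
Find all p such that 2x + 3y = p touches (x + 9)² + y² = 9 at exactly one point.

Tangency holds when the distance from the centre (−9, 0) to the line equals the radius 3:
|2·(−9) + 3·0 − p| / √13 = 3
|p − (−18)| = 3√13.

p = −18 ± 3√13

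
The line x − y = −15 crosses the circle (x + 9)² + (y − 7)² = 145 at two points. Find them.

(−17, −2) and (0, 15)

Substitute y = x + 15:
2x² + 34x = 0  ⟹  x² + 17x = 0
x = 0 or x = −17, giving (0, 15) and (−17, −2).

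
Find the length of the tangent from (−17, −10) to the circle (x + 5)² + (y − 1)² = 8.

With centre O = (−5, 1), |OP|² = 265 and r² = 8.
Power of the point: PT² = |PO|² − r² = 257, so PT = √257.

√257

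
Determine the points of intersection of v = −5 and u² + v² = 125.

Express v = −5 and substitute into the circle:
u² − 100 = 0
u = 10 or u = −10, giving (10, −5) and (−10, −5).

(−10, −5) and (10, −5)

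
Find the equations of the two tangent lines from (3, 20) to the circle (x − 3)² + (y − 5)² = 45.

A line y − (20) = m(x − (3)) is tangent when its distance from (3, 5) is 3√5:
[m·(0) − (−15)]² = 45(m² + 1)
m² − 4 = 0, so m = 2 or m = −2.
Through (3, 20) these give 2x − y = −14 and 2x + y = 26.

2x − y = −14 and 2x + y = 26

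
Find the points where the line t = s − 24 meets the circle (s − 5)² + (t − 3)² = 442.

Substitute t = s − 24:
2s² − 64s + 312 = 0  ⟹  s² − 32s + 156 = 0
s = 26 or s = 6, giving (26, 2) and (6, −18).

(6, −18) and (26, 2)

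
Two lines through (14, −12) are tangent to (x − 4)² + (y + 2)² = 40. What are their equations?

Write the tangent as mx − y + (−12 − m·(14)) = 0 and set its distance from the centre to 2√10:
[m·(−10) − (10)]² = 40(m² + 1)
3m² + 10m + 3 = 0, so m = −1/3 or m = −3.
With m = −1/3: x + 3y = −22. With m = −3: 3x + y = 30.

x + 3y = −22 and 3x + y = 30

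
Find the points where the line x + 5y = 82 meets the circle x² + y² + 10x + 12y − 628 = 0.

(−13, 19) and (12, 14)

Substitute y = (82 − x)/5:
26x² + 26x − 4056 = 0  ⟹  x² + x − 156 = 0
x = 12 or x = −13, giving (12, 14) and (−13, 19).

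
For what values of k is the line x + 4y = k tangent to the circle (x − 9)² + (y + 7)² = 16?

k = −19 ± 4√17

For a tangent, require d(centre, line) = r = 4.
|1·9 + 4·(−7) − k| / √17 = 4
|k − (−19)| = 4√17.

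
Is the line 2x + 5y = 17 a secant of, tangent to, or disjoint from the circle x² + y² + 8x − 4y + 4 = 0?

secant

Centre (−4, 2), r² = 16. Distance² from centre to line = (−15)²/29 = 225/29.
Since d² < r², the line cuts the circle twice.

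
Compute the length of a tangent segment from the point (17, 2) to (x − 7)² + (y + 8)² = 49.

√151

The centre is (7, −8) and r = 7. The square of the distance from P to the centre is 100 + 100 = 200.
Power of the point: PT² = |PO|² − r² = 151, so PT = √151.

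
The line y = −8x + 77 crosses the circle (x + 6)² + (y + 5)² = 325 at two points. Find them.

(9, 5) and (11, −11)

Express y = −8x + 77 and substitute into the circle:
65x² − 1300x + 6435 = 0  ⟹  x² − 20x + 99 = 0
x = 11 or x = 9, giving (11, −11) and (9, 5).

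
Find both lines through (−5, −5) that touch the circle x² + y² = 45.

A line y − (−5) = m(x − (−5)) is tangent when its distance from (0, 0) is 3√5:
[m·(5) − (5)]² = 45(m² + 1)
2m² + 5m + 2 = 0, so m = −1/2 or m = −2.
With m = −1/2: x + 2y = −15. With m = −2: 2x + y = −15.

x + 2y = −15 and 2x + y = −15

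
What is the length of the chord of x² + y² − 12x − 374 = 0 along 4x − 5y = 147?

Substitute y = (−147 + 4x)/5:
41x² − 1476x + 12259 = 0  ⟹  x² − 36x + 299 = 0
x = 23 or x = 13, giving (23, −11) and (13, −19).
Chord length = distance between (23, −11) and (13, −19) = √164 = 2√41.

2√41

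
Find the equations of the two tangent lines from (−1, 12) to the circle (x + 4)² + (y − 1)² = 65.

Write the tangent as mx − y + (12 − m·(−1)) = 0 and set its distance from the centre to √65:
(−3m − (−11))² = 65(m² + 1)
28m² + 33m − 28 = 0, so m = 4/7 or m = −7/4.
With m = 4/7: 4x − 7y = −88. With m = −7/4: 7x + 4y = 41.

4x − 7y = −88 and 7x + 4y = 41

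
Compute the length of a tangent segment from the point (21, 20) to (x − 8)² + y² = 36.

With centre O = (8, 0), |OP|² = 569 and r² = 36.
Power of the point: PT² = |PO|² − r² = 533, so PT = √533.

√533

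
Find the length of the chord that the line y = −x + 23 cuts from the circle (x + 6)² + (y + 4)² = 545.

√2

Substitute y = −x + 23:
2x² − 42x + 220 = 0  ⟹  x² − 21x + 110 = 0
x = 11 or x = 10, giving (11, 12) and (10, 13).
|(11, 12) − (10, 13)| = √((1)² + (−1)²) = √2.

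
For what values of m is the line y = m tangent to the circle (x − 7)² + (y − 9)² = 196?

Tangency holds when the distance from the centre (7, 9) to the line equals the radius 14:
|0·7 + 1·9 − m| / √1 = 14
|m − (9)| = 14, so m = 23 or m = −5.

m = −5 or m = 23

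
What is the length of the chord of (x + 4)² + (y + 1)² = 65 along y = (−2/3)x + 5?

The distance from (−4, −1) to the line is 26/√13, and r² = 65.
Chord = 2√(r² − d²) = 2·√(13) = 2√13.

2√13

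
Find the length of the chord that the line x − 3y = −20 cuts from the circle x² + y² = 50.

From the line, y = (20 + x)/3. Substituting:
10x² + 40x − 50 = 0  ⟹  x² + 4x − 5 = 0
x = 1 or x = −5, giving (1, 7) and (−5, 5).
Chord length = distance between (1, 7) and (−5, 5) = √40 = 2√10.

2√10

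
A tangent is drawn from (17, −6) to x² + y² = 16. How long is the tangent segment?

√309

Centre (0, 0), r² = 16. |PO|² = (17)² + (−6)² = 325.
Power of the point: PT² = |PO|² − r² = 309, so PT = √309.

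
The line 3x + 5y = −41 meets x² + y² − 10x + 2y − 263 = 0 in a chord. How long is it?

5√34

Centre (5, −1), r² = 289. Perpendicular distance d from centre to line = |51| / √34 = 51/√34.
Half the chord is √(r² − d²) = √(425/2), so the full chord is 5√34.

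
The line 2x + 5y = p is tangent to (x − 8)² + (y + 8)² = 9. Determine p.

p = −24 ± 3√29

Tangency holds when the distance from the centre (8, −8) to the line equals the radius 3:
|2·8 + 5·(−8) − p| / √29 = 3
|p − (−24)| = 3√29.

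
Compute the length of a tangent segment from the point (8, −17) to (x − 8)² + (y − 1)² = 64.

With centre O = (8, 1), |OP|² = 324 and r² = 64.
By the tangent–radius right angle, tangent length = √(|PO|² − r²) = √260 = 2√65.

2√65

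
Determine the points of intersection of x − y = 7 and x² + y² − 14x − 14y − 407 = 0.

(−5, −12) and (26, 19)

From the line, y = x − 7. Substituting:
2x² − 42x − 260 = 0  ⟹  x² − 21x − 130 = 0
x = 26 or x = −5, giving (26, 19) and (−5, −12).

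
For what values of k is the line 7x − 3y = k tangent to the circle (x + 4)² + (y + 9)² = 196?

For a tangent, require d(centre, line) = r = 14.
|7·(−4) − 3·(−9) − k| / √58 = 14
|k − (−1)| = 14√58.

k = −1 ± 14√58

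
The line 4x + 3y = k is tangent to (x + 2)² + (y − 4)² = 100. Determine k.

Tangency holds when the distance from the centre (−2, 4) to the line equals the radius 10:
|4·(−2) + 3·4 − k| / √25 = 10
|k − (4)| = 10·5, so k = 54 or k = −46.

k = −46 or k = 54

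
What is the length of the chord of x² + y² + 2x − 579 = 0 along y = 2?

48

Express y = 2 and substitute into the circle:
x² + 2x − 575 = 0
x = 23 or x = −25, giving (23, 2) and (−25, 2).
Chord length = distance between (23, 2) and (−25, 2) = √2304 = 48.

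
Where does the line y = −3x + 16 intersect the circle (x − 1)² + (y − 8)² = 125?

(−1, 19) and (6, −2)

Express y = −3x + 16 and substitute into the circle:
10x² − 50x − 60 = 0  ⟹  x² − 5x − 6 = 0
x = 6 or x = −1, giving (6, −2) and (−1, 19).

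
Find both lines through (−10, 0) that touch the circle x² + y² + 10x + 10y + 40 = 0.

A line y − (0) = m(x − (−10)) is tangent when its distance from (−5, −5) is √10:
(5m − (−5))² = 10(m² + 1)
3m² + 10m + 3 = 0, so m = −3 or m = −1/3.
Through (−10, 0) these give 3x + y = −30 and x + 3y = −10.

3x + y = −30 and x + 3y = −10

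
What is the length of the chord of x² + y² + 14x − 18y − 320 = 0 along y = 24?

30

From the line, y = 24. Substituting:
x² + 14x − 176 = 0
x = 8 or x = −22, giving (8, 24) and (−22, 24).
Chord length = distance between (8, 24) and (−22, 24) = √900 = 30.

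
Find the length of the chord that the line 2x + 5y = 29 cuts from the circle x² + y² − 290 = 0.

6√29

Centre (0, 0), r² = 290. Perpendicular distance d from centre to line = |−29| / √29 = 29/√29.
Chord = 2√(r² − d²) = 2·√(261) = 6√29.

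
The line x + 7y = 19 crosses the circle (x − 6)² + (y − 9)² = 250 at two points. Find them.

(−9, 4) and (19, 0)

Substitute y = (19 − x)/7:
50x² − 500x − 8550 = 0  ⟹  x² − 10x − 171 = 0
x = 19 or x = −9, giving (19, 0) and (−9, 4).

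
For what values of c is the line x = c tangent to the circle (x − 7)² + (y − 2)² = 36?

For a tangent, require d(centre, line) = r = 6.
|1·7 + 0·2 − c| / √1 = 6
|c − (7)| = 6, so c = 13 or c = 1.

c = 1 or c = 13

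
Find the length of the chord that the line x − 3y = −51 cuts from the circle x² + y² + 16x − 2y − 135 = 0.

Centre (−8, 1), r² = 200. Perpendicular distance d from centre to line = |40| / √10 = 40/√10.
Half the chord is √(r² − d²) = √(40), so the full chord is 4√10.

4√10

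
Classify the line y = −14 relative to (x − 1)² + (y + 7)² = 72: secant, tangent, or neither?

secant

Substituting the line into the circle gives x² − 2x − 22 = 0.
Δ = 4 − (−88) = 92.
Two real roots: the line is a secant.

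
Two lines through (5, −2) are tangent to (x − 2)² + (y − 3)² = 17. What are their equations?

4x − y = 22 and x + 4y = −3

Write the tangent as mx − y + (−2 − m·(5)) = 0 and set its distance from the centre to √17:
[m·(−3) − (5)]² = 17(m² + 1)
4m² − 15m − 4 = 0, so m = 4 or m = −1/4.
With m = 4: 4x − y = 22. With m = −1/4: x + 4y = −3.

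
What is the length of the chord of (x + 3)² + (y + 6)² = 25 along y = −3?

Substitute y = −3:
x² + 6x − 7 = 0
x = 1 or x = −7, giving (1, −3) and (−7, −3).
|(1, −3) − (−7, −3)| = √((8)² + (0)²) = 8.

8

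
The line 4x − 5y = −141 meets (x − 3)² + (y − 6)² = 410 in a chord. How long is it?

2√41

Express y = (141 + 4x)/5 and substitute into the circle:
41x² + 738x + 2296 = 0  ⟹  x² + 18x + 56 = 0
x = −4 or x = −14, giving (−4, 25) and (−14, 17).
|(−4, 25) − (−14, 17)| = √((10)² + (8)²) = 2√41.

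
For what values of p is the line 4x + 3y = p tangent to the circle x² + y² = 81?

Tangency holds when the distance from the centre (0, 0) to the line equals the radius 9:
|4·0 + 3·0 − p| / √25 = 9
|p| = 9·5, so p = 45 or p = −45.

p = −45 or p = 45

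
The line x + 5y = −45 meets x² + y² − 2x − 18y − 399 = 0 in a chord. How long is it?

5√26

From the line, y = (−45 − x)/5. Substituting:
26x² + 130x − 3900 = 0  ⟹  x² + 5x − 150 = 0
x = 10 or x = −15, giving (10, −11) and (−15, −6).
Chord length = distance between (10, −11) and (−15, −6) = √650 = 5√26.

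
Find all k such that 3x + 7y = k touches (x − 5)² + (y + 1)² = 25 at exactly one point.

k = 8 ± 5√58

For a tangent, require d(centre, line) = r = 5.
|3·5 + 7·(−1) − k| / √58 = 5
|k − (8)| = 5√58.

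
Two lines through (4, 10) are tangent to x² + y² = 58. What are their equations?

A line y − (10) = m(x − (4)) is tangent when its distance from (0, 0) is √58:
[m·(−4) − (−10)]² = 58(m² + 1)
21m² + 40m − 21 = 0, so m = −7/3 or m = 3/7.
Through (4, 10) these give 7x + 3y = 58 and 3x − 7y = −58.

7x + 3y = 58 and 3x − 7y = −58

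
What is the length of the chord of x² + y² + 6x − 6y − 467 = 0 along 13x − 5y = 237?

The distance from (−3, 3) to the line is 291/√194, and r² = 485.
Half the chord is √(r² − d²) = √(97/2), so the full chord is √194.

√194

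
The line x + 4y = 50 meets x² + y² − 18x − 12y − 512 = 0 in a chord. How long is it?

Express y = (50 − x)/4 and substitute into the circle:
17x² − 340x − 8092 = 0  ⟹  x² − 20x − 476 = 0
x = 34 or x = −14, giving (34, 4) and (−14, 16).
Chord length = distance between (34, 4) and (−14, 16) = √2448 = 12√17.

12√17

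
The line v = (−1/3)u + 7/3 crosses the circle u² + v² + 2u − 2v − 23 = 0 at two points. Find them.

From the line, v = (7 − u)/3. Substituting:
10u² + 10u − 200 = 0  ⟹  u² + u − 20 = 0
u = 4 or u = −5, giving (4, 1) and (−5, 4).

(−5, 4) and (4, 1)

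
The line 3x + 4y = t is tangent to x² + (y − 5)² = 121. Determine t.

t = −35 or t = 75

Tangency holds when the distance from the centre (0, 5) to the line equals the radius 11:
|3·0 + 4·5 − t| / √25 = 11
|t − (20)| = 11·5, so t = 75 or t = −35.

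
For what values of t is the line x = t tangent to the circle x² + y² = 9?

t = −3 or t = 3

Tangency holds when the distance from the centre (0, 0) to the line equals the radius 3:
|1·0 + 0·0 − t| / √1 = 3
|t| = 3, so t = 3 or t = −3.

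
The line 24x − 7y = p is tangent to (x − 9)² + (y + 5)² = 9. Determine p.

Tangency holds when the distance from the centre (9, −5) to the line equals the radius 3:
|24·9 − 7·(−5) − p| / √625 = 3
|p − (251)| = 3·25, so p = 326 or p = 176.

p = 176 or p = 326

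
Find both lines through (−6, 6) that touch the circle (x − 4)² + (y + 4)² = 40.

A line y − (6) = m(x − (−6)) is tangent when its distance from (4, −4) is 2√10:
[m·(10) − (−10)]² = 40(m² + 1)
3m² + 10m + 3 = 0, so m = −1/3 or m = −3.
Through (−6, 6) these give x + 3y = 12 and 3x + y = −12.

x + 3y = 12 and 3x + y = −12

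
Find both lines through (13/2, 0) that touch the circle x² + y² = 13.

2x − 3y = 13 and 2x + 3y = 13

Let a tangent through (13/2, 0) have slope m. Its distance from (0, 0) must equal √13:
(−13/2m − (0))² = 13(m² + 1)
9m² − 4 = 0, so m = 2/3 or m = −2/3.
With m = 2/3: 2x − 3y = 13. With m = −2/3: 2x + 3y = 13.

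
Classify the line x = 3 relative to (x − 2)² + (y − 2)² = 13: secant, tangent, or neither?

secant

Substituting the line into the circle gives y² − 4y − 8 = 0.
Discriminant = (−4)² − 4·1·(−8) = 48 > 0.
Two real roots: the line is a secant.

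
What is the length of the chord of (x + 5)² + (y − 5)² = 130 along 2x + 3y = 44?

From the line, y = (44 − 2x)/3. Substituting:
13x² − 26x − 104 = 0  ⟹  x² − 2x − 8 = 0
x = 4 or x = −2, giving (4, 12) and (−2, 16).
|(4, 12) − (−2, 16)| = √((6)² + (−4)²) = 2√13.

2√13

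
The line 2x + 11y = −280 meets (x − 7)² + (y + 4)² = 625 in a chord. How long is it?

10√5

Substitute y = (−280 − 2x)/11:
125x² − 750x − 14000 = 0  ⟹  x² − 6x − 112 = 0
x = 14 or x = −8, giving (14, −28) and (−8, −24).
Chord length = distance between (14, −28) and (−8, −24) = √500 = 10√5.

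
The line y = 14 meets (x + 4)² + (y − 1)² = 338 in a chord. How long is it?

26

The distance from (−4, 1) to the line is 13, and r² = 338.
Half the chord is √(r² − d²) = √(169), so the full chord is 26.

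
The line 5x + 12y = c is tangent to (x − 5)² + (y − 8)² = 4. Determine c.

c = 95 or c = 147

The line touches the circle iff its distance from (5, 8) is 2:
|5·5 + 12·8 − c| / √169 = 2
|c − (121)| = 2·13, so c = 147 or c = 95.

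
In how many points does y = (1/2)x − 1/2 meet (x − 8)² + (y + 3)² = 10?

0

d² = (1·8 − 2·(−3) − (1))²/5 = 169/5; r² = 10.
Since d² > r², the line lies outside the circle.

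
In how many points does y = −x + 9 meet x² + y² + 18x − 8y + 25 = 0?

d² = (1·(−9) + 1·4 − (9))²/2 = 98; r² = 72.
Since d² > r², the line lies outside the circle.

0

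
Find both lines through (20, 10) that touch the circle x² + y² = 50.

x − y = 10 and x − 7y = −50

Let a tangent through (20, 10) have slope m. Its distance from (0, 0) must equal 5√2:
[m·(−20) − (−10)]² = 50(m² + 1)
7m² − 8m + 1 = 0, so m = 1 or m = 1/7.
Through (20, 10) these give x − y = 10 and x − 7y = −50.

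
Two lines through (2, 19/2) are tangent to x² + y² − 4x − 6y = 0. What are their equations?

Write the tangent as mx − y + (19/2 − m·(2)) = 0 and set its distance from the centre to √13:
(0m − (−13/2))² = 13(m² + 1)
4m² − 9 = 0, so m = −3/2 or m = 3/2.
Through (2, 19/2) these give 3x + 2y = 25 and 3x − 2y = −13.

3x + 2y = 25 and 3x − 2y = −13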